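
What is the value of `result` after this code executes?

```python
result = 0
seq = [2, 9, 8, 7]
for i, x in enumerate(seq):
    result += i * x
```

Let's trace through this code step by step.

Initialize: result = 0
Initialize: seq = [2, 9, 8, 7]
Entering loop: for i, x in enumerate(seq):

After execution: result = 46
46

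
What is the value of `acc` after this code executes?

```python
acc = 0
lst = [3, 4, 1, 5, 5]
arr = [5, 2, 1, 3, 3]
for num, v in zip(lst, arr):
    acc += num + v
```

Let's trace through this code step by step.

Initialize: acc = 0
Initialize: lst = [3, 4, 1, 5, 5]
Initialize: arr = [5, 2, 1, 3, 3]
Entering loop: for num, v in zip(lst, arr):

After execution: acc = 32
32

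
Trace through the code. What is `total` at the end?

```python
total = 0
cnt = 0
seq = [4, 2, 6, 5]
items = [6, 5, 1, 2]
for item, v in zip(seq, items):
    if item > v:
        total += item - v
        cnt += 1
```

Let's trace through this code step by step.

Initialize: total = 0
Initialize: cnt = 0
Initialize: seq = [4, 2, 6, 5]
Initialize: items = [6, 5, 1, 2]
Entering loop: for item, v in zip(seq, items):

After execution: total = 8
8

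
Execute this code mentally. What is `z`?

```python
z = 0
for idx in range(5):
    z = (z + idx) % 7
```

Let's trace through this code step by step.

Initialize: z = 0
Entering loop: for idx in range(5):

After execution: z = 3
3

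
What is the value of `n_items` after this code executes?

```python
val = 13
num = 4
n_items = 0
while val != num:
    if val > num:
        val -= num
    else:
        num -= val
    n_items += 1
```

Let's trace through this code step by step.

Initialize: val = 13
Initialize: num = 4
Initialize: n_items = 0
Entering loop: while val != num:

After execution: n_items = 6
6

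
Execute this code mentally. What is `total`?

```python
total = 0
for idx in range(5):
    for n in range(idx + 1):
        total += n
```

Let's trace through this code step by step.

Initialize: total = 0
Entering loop: for idx in range(5):

After execution: total = 20
20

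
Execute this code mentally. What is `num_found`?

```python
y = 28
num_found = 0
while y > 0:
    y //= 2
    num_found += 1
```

Let's trace through this code step by step.

Initialize: y = 28
Initialize: num_found = 0
Entering loop: while y > 0:

After execution: num_found = 5
5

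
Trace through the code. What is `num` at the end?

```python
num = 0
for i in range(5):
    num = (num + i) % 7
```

Let's trace through this code step by step.

Initialize: num = 0
Entering loop: for i in range(5):

After execution: num = 3
3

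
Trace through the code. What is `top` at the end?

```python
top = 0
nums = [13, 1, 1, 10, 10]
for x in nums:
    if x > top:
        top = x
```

Let's trace through this code step by step.

Initialize: top = 0
Initialize: nums = [13, 1, 1, 10, 10]
Entering loop: for x in nums:

After execution: top = 13
13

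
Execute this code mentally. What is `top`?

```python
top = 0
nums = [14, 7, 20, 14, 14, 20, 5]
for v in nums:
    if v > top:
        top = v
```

Let's trace through this code step by step.

Initialize: top = 0
Initialize: nums = [14, 7, 20, 14, 14, 20, 5]
Entering loop: for v in nums:

After execution: top = 20
20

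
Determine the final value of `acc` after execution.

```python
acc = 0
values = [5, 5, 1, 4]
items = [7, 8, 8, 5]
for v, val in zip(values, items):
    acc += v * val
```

Let's trace through this code step by step.

Initialize: acc = 0
Initialize: values = [5, 5, 1, 4]
Initialize: items = [7, 8, 8, 5]
Entering loop: for v, val in zip(values, items):

After execution: acc = 103
103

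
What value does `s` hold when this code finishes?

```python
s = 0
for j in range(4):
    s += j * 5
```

Let's trace through this code step by step.

Initialize: s = 0
Entering loop: for j in range(4):

After execution: s = 30
30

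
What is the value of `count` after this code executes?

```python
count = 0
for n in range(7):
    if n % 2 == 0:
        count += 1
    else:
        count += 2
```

Let's trace through this code step by step.

Initialize: count = 0
Entering loop: for n in range(7):

After execution: count = 10
10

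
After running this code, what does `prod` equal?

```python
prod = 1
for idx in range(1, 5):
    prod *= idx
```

Let's trace through this code step by step.

Initialize: prod = 1
Entering loop: for idx in range(1, 5):

After execution: prod = 24
24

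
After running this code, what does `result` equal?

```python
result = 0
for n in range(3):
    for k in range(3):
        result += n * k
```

Let's trace through this code step by step.

Initialize: result = 0
Entering loop: for n in range(3):

After execution: result = 9
9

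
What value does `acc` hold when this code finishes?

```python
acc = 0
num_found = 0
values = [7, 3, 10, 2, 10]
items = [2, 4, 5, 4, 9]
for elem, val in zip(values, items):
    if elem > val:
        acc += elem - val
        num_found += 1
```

Let's trace through this code step by step.

Initialize: acc = 0
Initialize: num_found = 0
Initialize: values = [7, 3, 10, 2, 10]
Initialize: items = [2, 4, 5, 4, 9]
Entering loop: for elem, val in zip(values, items):

After execution: acc = 11
11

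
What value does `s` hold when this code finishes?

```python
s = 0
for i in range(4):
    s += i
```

Let's trace through this code step by step.

Initialize: s = 0
Entering loop: for i in range(4):

After execution: s = 6
6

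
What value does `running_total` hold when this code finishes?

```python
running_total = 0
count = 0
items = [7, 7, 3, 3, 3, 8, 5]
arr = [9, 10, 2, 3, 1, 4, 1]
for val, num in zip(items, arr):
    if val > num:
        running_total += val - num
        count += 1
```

Let's trace through this code step by step.

Initialize: running_total = 0
Initialize: count = 0
Initialize: items = [7, 7, 3, 3, 3, 8, 5]
Initialize: arr = [9, 10, 2, 3, 1, 4, 1]
Entering loop: for val, num in zip(items, arr):

After execution: running_total = 11
11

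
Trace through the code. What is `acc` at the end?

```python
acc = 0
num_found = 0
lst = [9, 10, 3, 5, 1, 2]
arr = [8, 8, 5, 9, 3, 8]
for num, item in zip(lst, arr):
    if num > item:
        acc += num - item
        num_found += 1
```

Let's trace through this code step by step.

Initialize: acc = 0
Initialize: num_found = 0
Initialize: lst = [9, 10, 3, 5, 1, 2]
Initialize: arr = [8, 8, 5, 9, 3, 8]
Entering loop: for num, item in zip(lst, arr):

After execution: acc = 3
3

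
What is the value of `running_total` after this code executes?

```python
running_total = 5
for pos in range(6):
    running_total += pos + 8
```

Let's trace through this code step by step.

Initialize: running_total = 5
Entering loop: for pos in range(6):

After execution: running_total = 68
68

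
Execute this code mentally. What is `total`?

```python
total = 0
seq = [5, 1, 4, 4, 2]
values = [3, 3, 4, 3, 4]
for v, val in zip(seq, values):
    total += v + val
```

Let's trace through this code step by step.

Initialize: total = 0
Initialize: seq = [5, 1, 4, 4, 2]
Initialize: values = [3, 3, 4, 3, 4]
Entering loop: for v, val in zip(seq, values):

After execution: total = 33
33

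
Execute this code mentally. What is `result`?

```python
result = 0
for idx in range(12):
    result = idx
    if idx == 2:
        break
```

Let's trace through this code step by step.

Initialize: result = 0
Entering loop: for idx in range(12):

After execution: result = 2
2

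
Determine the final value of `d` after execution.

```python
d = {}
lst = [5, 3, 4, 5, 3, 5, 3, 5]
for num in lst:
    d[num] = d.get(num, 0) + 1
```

Let's trace through this code step by step.

Initialize: d = {}
Initialize: lst = [5, 3, 4, 5, 3, 5, 3, 5]
Entering loop: for num in lst:

After execution: d = {5: 4, 3: 3, 4: 1}
{5: 4, 3: 3, 4: 1}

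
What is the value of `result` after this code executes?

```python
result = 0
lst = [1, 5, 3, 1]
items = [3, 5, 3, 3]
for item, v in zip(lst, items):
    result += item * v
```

Let's trace through this code step by step.

Initialize: result = 0
Initialize: lst = [1, 5, 3, 1]
Initialize: items = [3, 5, 3, 3]
Entering loop: for item, v in zip(lst, items):

After execution: result = 40
40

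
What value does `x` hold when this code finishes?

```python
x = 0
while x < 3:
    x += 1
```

Let's trace through this code step by step.

Initialize: x = 0
Entering loop: while x < 3:

After execution: x = 3
3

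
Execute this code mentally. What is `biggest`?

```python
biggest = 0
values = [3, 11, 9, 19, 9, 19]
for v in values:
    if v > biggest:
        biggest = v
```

Let's trace through this code step by step.

Initialize: biggest = 0
Initialize: values = [3, 11, 9, 19, 9, 19]
Entering loop: for v in values:

After execution: biggest = 19
19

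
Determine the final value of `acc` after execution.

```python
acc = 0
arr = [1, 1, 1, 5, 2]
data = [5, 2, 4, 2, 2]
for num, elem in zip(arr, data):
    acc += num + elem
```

Let's trace through this code step by step.

Initialize: acc = 0
Initialize: arr = [1, 1, 1, 5, 2]
Initialize: data = [5, 2, 4, 2, 2]
Entering loop: for num, elem in zip(arr, data):

After execution: acc = 25
25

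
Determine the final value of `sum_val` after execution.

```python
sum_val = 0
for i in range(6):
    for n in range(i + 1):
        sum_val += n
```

Let's trace through this code step by step.

Initialize: sum_val = 0
Entering loop: for i in range(6):

After execution: sum_val = 35
35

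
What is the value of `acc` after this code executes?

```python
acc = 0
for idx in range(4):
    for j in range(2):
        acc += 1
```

Let's trace through this code step by step.

Initialize: acc = 0
Entering loop: for idx in range(4):

After execution: acc = 8
8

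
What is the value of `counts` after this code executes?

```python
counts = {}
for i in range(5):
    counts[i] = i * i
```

Let's trace through this code step by step.

Initialize: counts = {}
Entering loop: for i in range(5):

After execution: counts = {0: 0, 1: 1, 2: 4, 3: 9, 4: 16}
{0: 0, 1: 1, 2: 4, 3: 9, 4: 16}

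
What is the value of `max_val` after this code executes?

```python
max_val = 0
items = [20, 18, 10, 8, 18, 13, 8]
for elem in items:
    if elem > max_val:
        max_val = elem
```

Let's trace through this code step by step.

Initialize: max_val = 0
Initialize: items = [20, 18, 10, 8, 18, 13, 8]
Entering loop: for elem in items:

After execution: max_val = 20
20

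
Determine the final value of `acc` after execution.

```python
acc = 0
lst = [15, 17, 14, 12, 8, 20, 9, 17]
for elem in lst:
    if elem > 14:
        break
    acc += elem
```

Let's trace through this code step by step.

Initialize: acc = 0
Initialize: lst = [15, 17, 14, 12, 8, 20, 9, 17]
Entering loop: for elem in lst:

After execution: acc = 0
0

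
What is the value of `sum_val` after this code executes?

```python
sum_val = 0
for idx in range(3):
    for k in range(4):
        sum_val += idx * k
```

Let's trace through this code step by step.

Initialize: sum_val = 0
Entering loop: for idx in range(3):

After execution: sum_val = 18
18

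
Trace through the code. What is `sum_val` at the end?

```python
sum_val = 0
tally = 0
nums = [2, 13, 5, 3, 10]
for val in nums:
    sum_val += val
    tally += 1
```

Let's trace through this code step by step.

Initialize: sum_val = 0
Initialize: tally = 0
Initialize: nums = [2, 13, 5, 3, 10]
Entering loop: for val in nums:

After execution: sum_val = 33
33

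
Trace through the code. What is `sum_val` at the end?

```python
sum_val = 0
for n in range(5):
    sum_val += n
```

Let's trace through this code step by step.

Initialize: sum_val = 0
Entering loop: for n in range(5):

After execution: sum_val = 10
10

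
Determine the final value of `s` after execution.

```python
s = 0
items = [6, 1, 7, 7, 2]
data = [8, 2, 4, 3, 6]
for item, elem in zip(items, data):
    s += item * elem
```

Let's trace through this code step by step.

Initialize: s = 0
Initialize: items = [6, 1, 7, 7, 2]
Initialize: data = [8, 2, 4, 3, 6]
Entering loop: for item, elem in zip(items, data):

After execution: s = 111
111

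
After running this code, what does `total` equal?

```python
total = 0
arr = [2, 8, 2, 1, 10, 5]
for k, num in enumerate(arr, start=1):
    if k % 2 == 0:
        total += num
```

Let's trace through this code step by step.

Initialize: total = 0
Initialize: arr = [2, 8, 2, 1, 10, 5]
Entering loop: for k, num in enumerate(arr, start=1):

After execution: total = 14
14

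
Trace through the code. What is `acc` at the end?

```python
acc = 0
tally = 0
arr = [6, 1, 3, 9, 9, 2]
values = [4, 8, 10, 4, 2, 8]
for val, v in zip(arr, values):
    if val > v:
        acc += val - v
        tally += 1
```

Let's trace through this code step by step.

Initialize: acc = 0
Initialize: tally = 0
Initialize: arr = [6, 1, 3, 9, 9, 2]
Initialize: values = [4, 8, 10, 4, 2, 8]
Entering loop: for val, v in zip(arr, values):

After execution: acc = 14
14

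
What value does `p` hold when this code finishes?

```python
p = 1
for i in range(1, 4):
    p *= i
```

Let's trace through this code step by step.

Initialize: p = 1
Entering loop: for i in range(1, 4):

After execution: p = 6
6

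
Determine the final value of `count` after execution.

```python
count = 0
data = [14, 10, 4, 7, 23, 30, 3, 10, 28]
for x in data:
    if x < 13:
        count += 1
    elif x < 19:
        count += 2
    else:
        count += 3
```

Let's trace through this code step by step.

Initialize: count = 0
Initialize: data = [14, 10, 4, 7, 23, 30, 3, 10, 28]
Entering loop: for x in data:

After execution: count = 16
16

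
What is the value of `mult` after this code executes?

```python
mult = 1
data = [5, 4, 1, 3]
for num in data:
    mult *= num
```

Let's trace through this code step by step.

Initialize: mult = 1
Initialize: data = [5, 4, 1, 3]
Entering loop: for num in data:

After execution: mult = 60
60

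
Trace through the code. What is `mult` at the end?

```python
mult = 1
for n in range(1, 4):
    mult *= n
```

Let's trace through this code step by step.

Initialize: mult = 1
Entering loop: for n in range(1, 4):

After execution: mult = 6
6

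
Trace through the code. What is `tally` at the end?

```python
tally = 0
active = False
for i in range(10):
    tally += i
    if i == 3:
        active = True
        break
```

Let's trace through this code step by step.

Initialize: tally = 0
Initialize: active = False
Entering loop: for i in range(10):

After execution: tally = 6
6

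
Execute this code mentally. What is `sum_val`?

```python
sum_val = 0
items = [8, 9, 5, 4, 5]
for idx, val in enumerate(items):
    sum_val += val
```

Let's trace through this code step by step.

Initialize: sum_val = 0
Initialize: items = [8, 9, 5, 4, 5]
Entering loop: for idx, val in enumerate(items):

After execution: sum_val = 31
31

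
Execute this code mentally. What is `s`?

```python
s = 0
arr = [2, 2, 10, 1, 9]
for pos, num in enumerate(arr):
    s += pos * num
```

Let's trace through this code step by step.

Initialize: s = 0
Initialize: arr = [2, 2, 10, 1, 9]
Entering loop: for pos, num in enumerate(arr):

After execution: s = 61
61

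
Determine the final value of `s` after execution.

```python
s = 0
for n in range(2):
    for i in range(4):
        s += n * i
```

Let's trace through this code step by step.

Initialize: s = 0
Entering loop: for n in range(2):

After execution: s = 6
6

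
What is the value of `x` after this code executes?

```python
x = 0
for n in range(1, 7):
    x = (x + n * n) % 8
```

Let's trace through this code step by step.

Initialize: x = 0
Entering loop: for n in range(1, 7):

After execution: x = 3
3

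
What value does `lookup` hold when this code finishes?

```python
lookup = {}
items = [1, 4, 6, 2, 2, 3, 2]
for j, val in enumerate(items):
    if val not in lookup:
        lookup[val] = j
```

Let's trace through this code step by step.

Initialize: lookup = {}
Initialize: items = [1, 4, 6, 2, 2, 3, 2]
Entering loop: for j, val in enumerate(items):

After execution: lookup = {1: 0, 4: 1, 6: 2, 2: 3, 3: 5}
{1: 0, 4: 1, 6: 2, 2: 3, 3: 5}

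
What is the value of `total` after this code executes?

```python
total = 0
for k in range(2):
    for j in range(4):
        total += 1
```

Let's trace through this code step by step.

Initialize: total = 0
Entering loop: for k in range(2):

After execution: total = 8
8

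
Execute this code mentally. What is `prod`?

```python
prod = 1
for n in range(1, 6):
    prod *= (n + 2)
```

Let's trace through this code step by step.

Initialize: prod = 1
Entering loop: for n in range(1, 6):

After execution: prod = 2520
2520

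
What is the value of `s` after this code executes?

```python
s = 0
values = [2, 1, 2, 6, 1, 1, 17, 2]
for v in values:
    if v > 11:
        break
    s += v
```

Let's trace through this code step by step.

Initialize: s = 0
Initialize: values = [2, 1, 2, 6, 1, 1, 17, 2]
Entering loop: for v in values:

After execution: s = 13
13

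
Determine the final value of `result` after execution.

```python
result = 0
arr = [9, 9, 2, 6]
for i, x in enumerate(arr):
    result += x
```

Let's trace through this code step by step.

Initialize: result = 0
Initialize: arr = [9, 9, 2, 6]
Entering loop: for i, x in enumerate(arr):

After execution: result = 26
26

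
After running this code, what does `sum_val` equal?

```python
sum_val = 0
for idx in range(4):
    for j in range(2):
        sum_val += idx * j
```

Let's trace through this code step by step.

Initialize: sum_val = 0
Entering loop: for idx in range(4):

After execution: sum_val = 6
6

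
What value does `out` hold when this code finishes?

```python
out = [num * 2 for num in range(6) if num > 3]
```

Let's trace through this code step by step.

Initialize: out = [num * 2 for num in range(6) if num > 3]

After execution: out = [8, 10]
[8, 10]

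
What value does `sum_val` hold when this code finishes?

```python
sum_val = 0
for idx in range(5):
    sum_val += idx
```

Let's trace through this code step by step.

Initialize: sum_val = 0
Entering loop: for idx in range(5):

After execution: sum_val = 10
10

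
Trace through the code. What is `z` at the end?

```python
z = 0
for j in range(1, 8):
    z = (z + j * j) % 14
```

Let's trace through this code step by step.

Initialize: z = 0
Entering loop: for j in range(1, 8):

After execution: z = 0
0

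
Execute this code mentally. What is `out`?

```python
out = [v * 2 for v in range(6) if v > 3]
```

Let's trace through this code step by step.

Initialize: out = [v * 2 for v in range(6) if v > 3]

After execution: out = [8, 10]
[8, 10]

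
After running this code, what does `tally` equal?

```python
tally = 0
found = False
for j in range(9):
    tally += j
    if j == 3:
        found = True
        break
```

Let's trace through this code step by step.

Initialize: tally = 0
Initialize: found = False
Entering loop: for j in range(9):

After execution: tally = 6
6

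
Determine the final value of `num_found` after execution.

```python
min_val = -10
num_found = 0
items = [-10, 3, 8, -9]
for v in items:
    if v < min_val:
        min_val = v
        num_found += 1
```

Let's trace through this code step by step.

Initialize: min_val = -10
Initialize: num_found = 0
Initialize: items = [-10, 3, 8, -9]
Entering loop: for v in items:

After execution: num_found = 0
0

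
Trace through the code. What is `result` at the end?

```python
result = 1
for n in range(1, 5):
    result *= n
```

Let's trace through this code step by step.

Initialize: result = 1
Entering loop: for n in range(1, 5):

After execution: result = 24
24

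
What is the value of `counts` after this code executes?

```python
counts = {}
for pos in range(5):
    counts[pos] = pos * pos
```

Let's trace through this code step by step.

Initialize: counts = {}
Entering loop: for pos in range(5):

After execution: counts = {0: 0, 1: 1, 2: 4, 3: 9, 4: 16}
{0: 0, 1: 1, 2: 4, 3: 9, 4: 16}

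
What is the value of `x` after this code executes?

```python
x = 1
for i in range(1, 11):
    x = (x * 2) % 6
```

Let's trace through this code step by step.

Initialize: x = 1
Entering loop: for i in range(1, 11):

After execution: x = 4
4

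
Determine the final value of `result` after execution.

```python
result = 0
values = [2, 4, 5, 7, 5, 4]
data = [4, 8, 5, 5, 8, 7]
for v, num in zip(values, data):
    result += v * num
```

Let's trace through this code step by step.

Initialize: result = 0
Initialize: values = [2, 4, 5, 7, 5, 4]
Initialize: data = [4, 8, 5, 5, 8, 7]
Entering loop: for v, num in zip(values, data):

After execution: result = 168
168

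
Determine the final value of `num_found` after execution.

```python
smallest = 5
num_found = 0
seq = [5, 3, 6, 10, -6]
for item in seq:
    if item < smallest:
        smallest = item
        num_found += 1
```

Let's trace through this code step by step.

Initialize: smallest = 5
Initialize: num_found = 0
Initialize: seq = [5, 3, 6, 10, -6]
Entering loop: for item in seq:

After execution: num_found = 2
2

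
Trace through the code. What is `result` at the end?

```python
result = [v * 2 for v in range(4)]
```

Let's trace through this code step by step.

Initialize: result = [v * 2 for v in range(4)]

After execution: result = [0, 2, 4, 6]
[0, 2, 4, 6]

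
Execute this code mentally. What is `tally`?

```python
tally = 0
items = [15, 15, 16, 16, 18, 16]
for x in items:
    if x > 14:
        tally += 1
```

Let's trace through this code step by step.

Initialize: tally = 0
Initialize: items = [15, 15, 16, 16, 18, 16]
Entering loop: for x in items:

After execution: tally = 6
6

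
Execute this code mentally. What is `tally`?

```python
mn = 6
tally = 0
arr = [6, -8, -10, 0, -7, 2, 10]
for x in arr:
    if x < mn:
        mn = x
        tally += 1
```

Let's trace through this code step by step.

Initialize: mn = 6
Initialize: tally = 0
Initialize: arr = [6, -8, -10, 0, -7, 2, 10]
Entering loop: for x in arr:

After execution: tally = 2
2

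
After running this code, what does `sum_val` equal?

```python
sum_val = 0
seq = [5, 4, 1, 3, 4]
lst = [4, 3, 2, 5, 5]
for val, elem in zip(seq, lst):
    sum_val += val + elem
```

Let's trace through this code step by step.

Initialize: sum_val = 0
Initialize: seq = [5, 4, 1, 3, 4]
Initialize: lst = [4, 3, 2, 5, 5]
Entering loop: for val, elem in zip(seq, lst):

After execution: sum_val = 36
36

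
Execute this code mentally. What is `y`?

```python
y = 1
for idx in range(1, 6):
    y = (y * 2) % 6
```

Let's trace through this code step by step.

Initialize: y = 1
Entering loop: for idx in range(1, 6):

After execution: y = 2
2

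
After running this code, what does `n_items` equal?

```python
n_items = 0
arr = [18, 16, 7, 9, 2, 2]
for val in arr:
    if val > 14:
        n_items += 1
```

Let's trace through this code step by step.

Initialize: n_items = 0
Initialize: arr = [18, 16, 7, 9, 2, 2]
Entering loop: for val in arr:

After execution: n_items = 2
2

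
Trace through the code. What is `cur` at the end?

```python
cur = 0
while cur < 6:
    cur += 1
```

Let's trace through this code step by step.

Initialize: cur = 0
Entering loop: while cur < 6:

After execution: cur = 6
6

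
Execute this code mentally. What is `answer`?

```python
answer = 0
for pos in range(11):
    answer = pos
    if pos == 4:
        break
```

Let's trace through this code step by step.

Initialize: answer = 0
Entering loop: for pos in range(11):

After execution: answer = 4
4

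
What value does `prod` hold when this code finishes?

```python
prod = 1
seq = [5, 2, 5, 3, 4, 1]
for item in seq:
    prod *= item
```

Let's trace through this code step by step.

Initialize: prod = 1
Initialize: seq = [5, 2, 5, 3, 4, 1]
Entering loop: for item in seq:

After execution: prod = 600
600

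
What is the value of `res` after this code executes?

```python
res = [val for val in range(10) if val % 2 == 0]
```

Let's trace through this code step by step.

Initialize: res = [val for val in range(10) if val % 2 == 0]

After execution: res = [0, 2, 4, 6, 8]
[0, 2, 4, 6, 8]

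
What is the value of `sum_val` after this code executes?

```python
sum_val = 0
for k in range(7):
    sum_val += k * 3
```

Let's trace through this code step by step.

Initialize: sum_val = 0
Entering loop: for k in range(7):

After execution: sum_val = 63
63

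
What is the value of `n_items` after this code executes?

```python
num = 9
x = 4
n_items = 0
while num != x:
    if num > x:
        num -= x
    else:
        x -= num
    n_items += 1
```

Let's trace through this code step by step.

Initialize: num = 9
Initialize: x = 4
Initialize: n_items = 0
Entering loop: while num != x:

After execution: n_items = 5
5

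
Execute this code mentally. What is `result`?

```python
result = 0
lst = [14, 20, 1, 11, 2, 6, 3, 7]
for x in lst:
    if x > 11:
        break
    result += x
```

Let's trace through this code step by step.

Initialize: result = 0
Initialize: lst = [14, 20, 1, 11, 2, 6, 3, 7]
Entering loop: for x in lst:

After execution: result = 0
0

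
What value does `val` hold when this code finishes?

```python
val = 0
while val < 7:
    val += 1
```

Let's trace through this code step by step.

Initialize: val = 0
Entering loop: while val < 7:

After execution: val = 7
7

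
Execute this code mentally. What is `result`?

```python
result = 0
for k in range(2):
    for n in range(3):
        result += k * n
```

Let's trace through this code step by step.

Initialize: result = 0
Entering loop: for k in range(2):

After execution: result = 3
3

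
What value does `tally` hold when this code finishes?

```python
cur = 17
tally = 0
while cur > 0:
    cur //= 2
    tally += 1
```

Let's trace through this code step by step.

Initialize: cur = 17
Initialize: tally = 0
Entering loop: while cur > 0:

After execution: tally = 5
5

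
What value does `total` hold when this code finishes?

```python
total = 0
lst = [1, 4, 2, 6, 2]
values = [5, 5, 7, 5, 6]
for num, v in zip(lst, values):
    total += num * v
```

Let's trace through this code step by step.

Initialize: total = 0
Initialize: lst = [1, 4, 2, 6, 2]
Initialize: values = [5, 5, 7, 5, 6]
Entering loop: for num, v in zip(lst, values):

After execution: total = 81
81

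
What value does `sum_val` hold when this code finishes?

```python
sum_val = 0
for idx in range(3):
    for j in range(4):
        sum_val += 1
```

Let's trace through this code step by step.

Initialize: sum_val = 0
Entering loop: for idx in range(3):

After execution: sum_val = 12
12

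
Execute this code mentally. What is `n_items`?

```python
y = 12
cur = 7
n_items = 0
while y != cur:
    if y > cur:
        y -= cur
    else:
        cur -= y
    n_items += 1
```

Let's trace through this code step by step.

Initialize: y = 12
Initialize: cur = 7
Initialize: n_items = 0
Entering loop: while y != cur:

After execution: n_items = 5
5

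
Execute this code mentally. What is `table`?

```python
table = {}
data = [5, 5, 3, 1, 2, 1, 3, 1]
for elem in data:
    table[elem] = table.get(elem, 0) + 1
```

Let's trace through this code step by step.

Initialize: table = {}
Initialize: data = [5, 5, 3, 1, 2, 1, 3, 1]
Entering loop: for elem in data:

After execution: table = {5: 2, 3: 2, 1: 3, 2: 1}
{5: 2, 3: 2, 1: 3, 2: 1}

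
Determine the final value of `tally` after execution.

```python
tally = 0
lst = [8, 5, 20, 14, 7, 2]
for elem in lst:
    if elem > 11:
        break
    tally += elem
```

Let's trace through this code step by step.

Initialize: tally = 0
Initialize: lst = [8, 5, 20, 14, 7, 2]
Entering loop: for elem in lst:

After execution: tally = 13
13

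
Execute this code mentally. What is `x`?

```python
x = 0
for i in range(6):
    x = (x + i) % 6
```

Let's trace through this code step by step.

Initialize: x = 0
Entering loop: for i in range(6):

After execution: x = 3
3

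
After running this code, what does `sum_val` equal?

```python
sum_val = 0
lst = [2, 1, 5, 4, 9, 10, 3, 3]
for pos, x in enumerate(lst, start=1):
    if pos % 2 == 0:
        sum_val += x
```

Let's trace through this code step by step.

Initialize: sum_val = 0
Initialize: lst = [2, 1, 5, 4, 9, 10, 3, 3]
Entering loop: for pos, x in enumerate(lst, start=1):

After execution: sum_val = 18
18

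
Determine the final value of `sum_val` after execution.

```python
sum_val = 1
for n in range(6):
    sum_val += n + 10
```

Let's trace through this code step by step.

Initialize: sum_val = 1
Entering loop: for n in range(6):

After execution: sum_val = 76
76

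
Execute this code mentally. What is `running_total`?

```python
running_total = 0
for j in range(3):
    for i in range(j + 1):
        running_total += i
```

Let's trace through this code step by step.

Initialize: running_total = 0
Entering loop: for j in range(3):

After execution: running_total = 4
4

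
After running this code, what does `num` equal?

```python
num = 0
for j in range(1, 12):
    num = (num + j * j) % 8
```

Let's trace through this code step by step.

Initialize: num = 0
Entering loop: for j in range(1, 12):

After execution: num = 2
2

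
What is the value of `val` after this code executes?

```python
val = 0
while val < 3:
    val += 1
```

Let's trace through this code step by step.

Initialize: val = 0
Entering loop: while val < 3:

After execution: val = 3
3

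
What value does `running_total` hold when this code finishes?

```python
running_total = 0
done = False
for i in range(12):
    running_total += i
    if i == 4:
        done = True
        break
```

Let's trace through this code step by step.

Initialize: running_total = 0
Initialize: done = False
Entering loop: for i in range(12):

After execution: running_total = 10
10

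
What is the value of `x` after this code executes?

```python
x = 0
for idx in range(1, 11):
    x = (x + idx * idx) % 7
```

Let's trace through this code step by step.

Initialize: x = 0
Entering loop: for idx in range(1, 11):

After execution: x = 0
0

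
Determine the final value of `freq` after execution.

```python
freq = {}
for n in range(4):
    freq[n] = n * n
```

Let's trace through this code step by step.

Initialize: freq = {}
Entering loop: for n in range(4):

After execution: freq = {0: 0, 1: 1, 2: 4, 3: 9}
{0: 0, 1: 1, 2: 4, 3: 9}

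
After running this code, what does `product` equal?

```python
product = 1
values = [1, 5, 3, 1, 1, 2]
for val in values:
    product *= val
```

Let's trace through this code step by step.

Initialize: product = 1
Initialize: values = [1, 5, 3, 1, 1, 2]
Entering loop: for val in values:

After execution: product = 30
30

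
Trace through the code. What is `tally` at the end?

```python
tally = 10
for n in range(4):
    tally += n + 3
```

Let's trace through this code step by step.

Initialize: tally = 10
Entering loop: for n in range(4):

After execution: tally = 28
28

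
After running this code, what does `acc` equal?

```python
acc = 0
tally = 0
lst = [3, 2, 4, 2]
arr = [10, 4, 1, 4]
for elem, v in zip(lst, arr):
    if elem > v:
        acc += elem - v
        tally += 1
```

Let's trace through this code step by step.

Initialize: acc = 0
Initialize: tally = 0
Initialize: lst = [3, 2, 4, 2]
Initialize: arr = [10, 4, 1, 4]
Entering loop: for elem, v in zip(lst, arr):

After execution: acc = 3
3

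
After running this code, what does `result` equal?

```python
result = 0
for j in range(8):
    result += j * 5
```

Let's trace through this code step by step.

Initialize: result = 0
Entering loop: for j in range(8):

After execution: result = 140
140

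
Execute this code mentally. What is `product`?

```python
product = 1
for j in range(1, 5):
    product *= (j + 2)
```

Let's trace through this code step by step.

Initialize: product = 1
Entering loop: for j in range(1, 5):

After execution: product = 360
360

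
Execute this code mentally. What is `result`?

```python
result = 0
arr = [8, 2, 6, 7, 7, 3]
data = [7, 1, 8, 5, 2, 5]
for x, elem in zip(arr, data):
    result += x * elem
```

Let's trace through this code step by step.

Initialize: result = 0
Initialize: arr = [8, 2, 6, 7, 7, 3]
Initialize: data = [7, 1, 8, 5, 2, 5]
Entering loop: for x, elem in zip(arr, data):

After execution: result = 170
170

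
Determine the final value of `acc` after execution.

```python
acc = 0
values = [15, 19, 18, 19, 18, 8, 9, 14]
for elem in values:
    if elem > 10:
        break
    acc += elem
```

Let's trace through this code step by step.

Initialize: acc = 0
Initialize: values = [15, 19, 18, 19, 18, 8, 9, 14]
Entering loop: for elem in values:

After execution: acc = 0
0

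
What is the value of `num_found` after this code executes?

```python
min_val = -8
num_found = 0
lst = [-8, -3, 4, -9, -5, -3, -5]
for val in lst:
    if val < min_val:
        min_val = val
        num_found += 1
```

Let's trace through this code step by step.

Initialize: min_val = -8
Initialize: num_found = 0
Initialize: lst = [-8, -3, 4, -9, -5, -3, -5]
Entering loop: for val in lst:

After execution: num_found = 1
1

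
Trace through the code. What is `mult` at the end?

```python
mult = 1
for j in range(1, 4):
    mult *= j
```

Let's trace through this code step by step.

Initialize: mult = 1
Entering loop: for j in range(1, 4):

After execution: mult = 6
6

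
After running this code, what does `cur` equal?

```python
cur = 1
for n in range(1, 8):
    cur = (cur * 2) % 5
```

Let's trace through this code step by step.

Initialize: cur = 1
Entering loop: for n in range(1, 8):

After execution: cur = 3
3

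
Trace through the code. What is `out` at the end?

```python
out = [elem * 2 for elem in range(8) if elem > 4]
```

Let's trace through this code step by step.

Initialize: out = [elem * 2 for elem in range(8) if elem > 4]

After execution: out = [10, 12, 14]
[10, 12, 14]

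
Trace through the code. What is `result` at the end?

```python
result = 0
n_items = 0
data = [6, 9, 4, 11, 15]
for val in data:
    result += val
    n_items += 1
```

Let's trace through this code step by step.

Initialize: result = 0
Initialize: n_items = 0
Initialize: data = [6, 9, 4, 11, 15]
Entering loop: for val in data:

After execution: result = 45
45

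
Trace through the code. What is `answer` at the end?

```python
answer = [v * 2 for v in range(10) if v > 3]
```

Let's trace through this code step by step.

Initialize: answer = [v * 2 for v in range(10) if v > 3]

After execution: answer = [8, 10, 12, 14, 16, 18]
[8, 10, 12, 14, 16, 18]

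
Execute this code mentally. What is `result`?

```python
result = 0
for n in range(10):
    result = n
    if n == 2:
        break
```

Let's trace through this code step by step.

Initialize: result = 0
Entering loop: for n in range(10):

After execution: result = 2
2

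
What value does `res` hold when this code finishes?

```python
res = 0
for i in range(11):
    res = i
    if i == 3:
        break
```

Let's trace through this code step by step.

Initialize: res = 0
Entering loop: for i in range(11):

After execution: res = 3
3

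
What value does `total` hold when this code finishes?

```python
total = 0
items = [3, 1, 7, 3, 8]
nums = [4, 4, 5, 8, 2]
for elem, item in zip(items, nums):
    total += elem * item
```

Let's trace through this code step by step.

Initialize: total = 0
Initialize: items = [3, 1, 7, 3, 8]
Initialize: nums = [4, 4, 5, 8, 2]
Entering loop: for elem, item in zip(items, nums):

After execution: total = 91
91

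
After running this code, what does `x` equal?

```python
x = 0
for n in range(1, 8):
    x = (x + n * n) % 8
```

Let's trace through this code step by step.

Initialize: x = 0
Entering loop: for n in range(1, 8):

After execution: x = 4
4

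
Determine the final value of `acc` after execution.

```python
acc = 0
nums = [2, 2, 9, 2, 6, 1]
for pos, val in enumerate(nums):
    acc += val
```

Let's trace through this code step by step.

Initialize: acc = 0
Initialize: nums = [2, 2, 9, 2, 6, 1]
Entering loop: for pos, val in enumerate(nums):

After execution: acc = 22
22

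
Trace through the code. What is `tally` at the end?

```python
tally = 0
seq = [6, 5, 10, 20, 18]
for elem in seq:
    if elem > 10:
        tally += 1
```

Let's trace through this code step by step.

Initialize: tally = 0
Initialize: seq = [6, 5, 10, 20, 18]
Entering loop: for elem in seq:

After execution: tally = 2
2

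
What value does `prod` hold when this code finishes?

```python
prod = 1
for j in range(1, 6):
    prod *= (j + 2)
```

Let's trace through this code step by step.

Initialize: prod = 1
Entering loop: for j in range(1, 6):

After execution: prod = 2520
2520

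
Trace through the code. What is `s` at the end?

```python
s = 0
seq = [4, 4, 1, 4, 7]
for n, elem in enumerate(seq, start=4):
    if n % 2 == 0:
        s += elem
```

Let's trace through this code step by step.

Initialize: s = 0
Initialize: seq = [4, 4, 1, 4, 7]
Entering loop: for n, elem in enumerate(seq, start=4):

After execution: s = 12
12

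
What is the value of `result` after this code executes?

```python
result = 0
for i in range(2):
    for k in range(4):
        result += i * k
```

Let's trace through this code step by step.

Initialize: result = 0
Entering loop: for i in range(2):

After execution: result = 6
6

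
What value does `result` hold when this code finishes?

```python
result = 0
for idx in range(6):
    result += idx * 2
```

Let's trace through this code step by step.

Initialize: result = 0
Entering loop: for idx in range(6):

After execution: result = 30
30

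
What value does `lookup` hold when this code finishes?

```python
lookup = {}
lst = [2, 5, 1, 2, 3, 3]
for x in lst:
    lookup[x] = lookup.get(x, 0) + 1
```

Let's trace through this code step by step.

Initialize: lookup = {}
Initialize: lst = [2, 5, 1, 2, 3, 3]
Entering loop: for x in lst:

After execution: lookup = {2: 2, 5: 1, 1: 1, 3: 2}
{2: 2, 5: 1, 1: 1, 3: 2}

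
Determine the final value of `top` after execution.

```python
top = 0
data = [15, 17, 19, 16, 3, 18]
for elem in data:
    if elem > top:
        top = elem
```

Let's trace through this code step by step.

Initialize: top = 0
Initialize: data = [15, 17, 19, 16, 3, 18]
Entering loop: for elem in data:

After execution: top = 19
19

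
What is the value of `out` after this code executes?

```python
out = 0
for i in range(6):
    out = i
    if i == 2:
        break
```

Let's trace through this code step by step.

Initialize: out = 0
Entering loop: for i in range(6):

After execution: out = 2
2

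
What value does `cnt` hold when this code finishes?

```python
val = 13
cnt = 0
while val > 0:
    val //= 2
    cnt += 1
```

Let's trace through this code step by step.

Initialize: val = 13
Initialize: cnt = 0
Entering loop: while val > 0:

After execution: cnt = 4
4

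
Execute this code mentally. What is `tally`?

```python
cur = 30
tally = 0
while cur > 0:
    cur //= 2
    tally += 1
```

Let's trace through this code step by step.

Initialize: cur = 30
Initialize: tally = 0
Entering loop: while cur > 0:

After execution: tally = 5
5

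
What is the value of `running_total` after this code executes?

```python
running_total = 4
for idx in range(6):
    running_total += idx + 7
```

Let's trace through this code step by step.

Initialize: running_total = 4
Entering loop: for idx in range(6):

After execution: running_total = 61
61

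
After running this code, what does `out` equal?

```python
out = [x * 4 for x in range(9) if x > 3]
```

Let's trace through this code step by step.

Initialize: out = [x * 4 for x in range(9) if x > 3]

After execution: out = [16, 20, 24, 28, 32]
[16, 20, 24, 28, 32]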